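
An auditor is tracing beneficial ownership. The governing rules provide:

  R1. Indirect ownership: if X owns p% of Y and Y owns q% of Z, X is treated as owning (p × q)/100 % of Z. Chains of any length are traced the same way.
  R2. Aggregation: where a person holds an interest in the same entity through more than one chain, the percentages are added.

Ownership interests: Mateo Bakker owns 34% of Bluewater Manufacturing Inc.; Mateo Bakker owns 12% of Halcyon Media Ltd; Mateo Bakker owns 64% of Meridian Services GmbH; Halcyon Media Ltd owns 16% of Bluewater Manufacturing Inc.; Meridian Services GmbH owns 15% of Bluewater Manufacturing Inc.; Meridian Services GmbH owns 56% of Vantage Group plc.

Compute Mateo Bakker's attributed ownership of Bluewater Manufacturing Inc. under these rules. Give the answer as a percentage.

Chain via Halcyon Media Ltd (R1): 12% × 16% = 1.92% of Bluewater Manufacturing Inc.
Chain via Meridian Services GmbH (R1): 64% × 15% = 9.6% of Bluewater Manufacturing Inc.
Direct interest in Bluewater Manufacturing Inc: 34%.
Aggregating (R2): 1.92% + 9.6% + 34% = 45.52%.

45.52%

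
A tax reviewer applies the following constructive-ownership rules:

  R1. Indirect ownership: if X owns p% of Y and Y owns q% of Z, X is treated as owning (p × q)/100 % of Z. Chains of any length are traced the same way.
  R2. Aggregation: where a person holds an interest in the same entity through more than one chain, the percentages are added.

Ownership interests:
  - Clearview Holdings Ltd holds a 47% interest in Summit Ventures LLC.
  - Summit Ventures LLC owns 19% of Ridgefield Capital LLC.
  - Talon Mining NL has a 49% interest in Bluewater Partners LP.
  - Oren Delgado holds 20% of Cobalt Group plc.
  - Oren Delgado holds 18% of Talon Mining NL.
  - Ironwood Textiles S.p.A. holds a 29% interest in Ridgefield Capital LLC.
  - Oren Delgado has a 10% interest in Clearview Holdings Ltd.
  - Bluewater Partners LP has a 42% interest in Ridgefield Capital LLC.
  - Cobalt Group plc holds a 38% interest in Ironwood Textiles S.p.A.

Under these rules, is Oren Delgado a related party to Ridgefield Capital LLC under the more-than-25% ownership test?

No

Chain via Talon Mining NL → Bluewater Partners LP (R1): 18% × 49% × 42% = 3.7044% of Ridgefield Capital LLC.
Chain via Cobalt Group plc → Ironwood Textiles S.p.A. (R1): 20% × 38% × 29% = 2.204% of Ridgefield Capital LLC.
Chain via Clearview Holdings Ltd → Summit Ventures LLC (R1): 10% × 47% × 19% = 0.893% of Ridgefield Capital LLC.
Aggregating (R2): 3.7044% + 2.204% + 0.893% = 6.8014%.
6.8014% does not exceed the 25% threshold, so Oren is not a related party to Ridgefield Capital LLC.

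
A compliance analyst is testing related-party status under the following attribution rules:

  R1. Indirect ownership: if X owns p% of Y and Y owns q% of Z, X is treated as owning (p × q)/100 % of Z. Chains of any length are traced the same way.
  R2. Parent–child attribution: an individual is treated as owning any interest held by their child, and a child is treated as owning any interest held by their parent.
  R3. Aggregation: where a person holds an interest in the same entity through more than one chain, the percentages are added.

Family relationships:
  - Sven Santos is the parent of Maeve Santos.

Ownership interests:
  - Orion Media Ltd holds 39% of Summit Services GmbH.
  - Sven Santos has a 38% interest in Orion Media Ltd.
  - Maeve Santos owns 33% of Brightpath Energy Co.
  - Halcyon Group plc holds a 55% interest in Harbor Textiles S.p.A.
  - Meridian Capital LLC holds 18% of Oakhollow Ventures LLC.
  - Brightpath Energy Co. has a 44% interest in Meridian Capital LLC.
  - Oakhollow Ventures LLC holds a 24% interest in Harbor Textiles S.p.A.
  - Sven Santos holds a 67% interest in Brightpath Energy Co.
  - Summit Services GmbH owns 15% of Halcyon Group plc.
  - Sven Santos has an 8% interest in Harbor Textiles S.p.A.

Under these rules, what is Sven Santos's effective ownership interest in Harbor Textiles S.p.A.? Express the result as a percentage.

11.12345%

By parent–child attribution (R2), Sven Santos is treated as also owning Maeve Santos's interest in Brightpath Energy Co, giving 67% + 33% = 100%.
Chain via Brightpath Energy Co. → Meridian Capital LLC → Oakhollow Ventures LLC (R1): 100% × 44% × 18% × 24% = 1.9008% of Harbor Textiles S.p.A.
Chain via Orion Media Ltd → Summit Services GmbH → Halcyon Group plc (R1): 38% × 39% × 15% × 55% = 1.22265% of Harbor Textiles S.p.A.
Direct interest in Harbor Textiles S.p.A: 8%.
Aggregating (R3): 1.9008% + 1.22265% + 8% = 11.12345%.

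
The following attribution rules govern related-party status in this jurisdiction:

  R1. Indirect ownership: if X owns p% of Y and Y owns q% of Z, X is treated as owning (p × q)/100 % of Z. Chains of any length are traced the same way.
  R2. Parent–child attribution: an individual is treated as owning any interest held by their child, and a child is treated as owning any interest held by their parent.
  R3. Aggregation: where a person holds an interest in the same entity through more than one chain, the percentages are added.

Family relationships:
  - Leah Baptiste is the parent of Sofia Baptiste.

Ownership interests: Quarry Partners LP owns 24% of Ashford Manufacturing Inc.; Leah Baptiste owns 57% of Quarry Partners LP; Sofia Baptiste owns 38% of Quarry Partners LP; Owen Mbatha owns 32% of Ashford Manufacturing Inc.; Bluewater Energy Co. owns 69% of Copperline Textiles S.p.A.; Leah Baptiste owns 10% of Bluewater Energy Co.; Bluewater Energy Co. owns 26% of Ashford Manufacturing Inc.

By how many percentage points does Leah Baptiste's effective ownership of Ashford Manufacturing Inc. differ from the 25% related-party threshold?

By parent–child attribution (R2), Leah Baptiste is treated as also owning Sofia Baptiste's interest in Quarry Partners LP, giving 57% + 38% = 95%.
Chain via Bluewater Energy Co. (R1): 10% × 26% = 2.6% of Ashford Manufacturing Inc.
Chain via Quarry Partners LP (R1): 95% × 24% = 22.8% of Ashford Manufacturing Inc.
Aggregating (R3): 2.6% + 22.8% = 25.4%.
25.4% exceeds the 25% threshold by 0.4 percentage points.

0.4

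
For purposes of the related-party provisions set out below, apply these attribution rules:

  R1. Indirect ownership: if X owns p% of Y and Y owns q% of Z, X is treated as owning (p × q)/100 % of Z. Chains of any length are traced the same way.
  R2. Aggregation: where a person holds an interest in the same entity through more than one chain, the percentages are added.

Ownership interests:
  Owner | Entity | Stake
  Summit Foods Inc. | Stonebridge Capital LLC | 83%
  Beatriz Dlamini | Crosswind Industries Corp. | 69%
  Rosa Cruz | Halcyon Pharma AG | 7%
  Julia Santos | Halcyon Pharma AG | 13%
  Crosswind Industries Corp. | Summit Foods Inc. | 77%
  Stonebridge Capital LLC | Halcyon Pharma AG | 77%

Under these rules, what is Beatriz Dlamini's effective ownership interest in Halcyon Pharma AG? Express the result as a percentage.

Chain via Crosswind Industries Corp. → Summit Foods Inc. → Stonebridge Capital LLC (R1): 69% × 77% × 83% × 77% = 33.955383% of Halcyon Pharma AG.

33.955383%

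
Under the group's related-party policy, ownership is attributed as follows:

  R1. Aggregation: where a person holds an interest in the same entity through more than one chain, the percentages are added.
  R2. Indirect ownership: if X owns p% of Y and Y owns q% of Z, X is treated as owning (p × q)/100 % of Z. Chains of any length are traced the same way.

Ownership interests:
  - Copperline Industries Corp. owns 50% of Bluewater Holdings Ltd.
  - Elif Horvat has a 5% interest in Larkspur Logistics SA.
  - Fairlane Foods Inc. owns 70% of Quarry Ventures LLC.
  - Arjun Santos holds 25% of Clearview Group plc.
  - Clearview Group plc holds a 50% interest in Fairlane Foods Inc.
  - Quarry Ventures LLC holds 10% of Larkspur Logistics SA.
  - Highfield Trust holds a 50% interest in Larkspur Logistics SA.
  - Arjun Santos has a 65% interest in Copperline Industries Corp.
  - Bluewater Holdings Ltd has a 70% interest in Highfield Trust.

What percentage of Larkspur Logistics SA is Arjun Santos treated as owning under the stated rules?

12.25%

Chain via Clearview Group plc → Fairlane Foods Inc. → Quarry Ventures LLC (R2): 25% × 50% × 70% × 10% = 0.875% of Larkspur Logistics SA.
Chain via Copperline Industries Corp. → Bluewater Holdings Ltd → Highfield Trust (R2): 65% × 50% × 70% × 50% = 11.375% of Larkspur Logistics SA.
Aggregating (R1): 0.875% + 11.375% = 12.25%.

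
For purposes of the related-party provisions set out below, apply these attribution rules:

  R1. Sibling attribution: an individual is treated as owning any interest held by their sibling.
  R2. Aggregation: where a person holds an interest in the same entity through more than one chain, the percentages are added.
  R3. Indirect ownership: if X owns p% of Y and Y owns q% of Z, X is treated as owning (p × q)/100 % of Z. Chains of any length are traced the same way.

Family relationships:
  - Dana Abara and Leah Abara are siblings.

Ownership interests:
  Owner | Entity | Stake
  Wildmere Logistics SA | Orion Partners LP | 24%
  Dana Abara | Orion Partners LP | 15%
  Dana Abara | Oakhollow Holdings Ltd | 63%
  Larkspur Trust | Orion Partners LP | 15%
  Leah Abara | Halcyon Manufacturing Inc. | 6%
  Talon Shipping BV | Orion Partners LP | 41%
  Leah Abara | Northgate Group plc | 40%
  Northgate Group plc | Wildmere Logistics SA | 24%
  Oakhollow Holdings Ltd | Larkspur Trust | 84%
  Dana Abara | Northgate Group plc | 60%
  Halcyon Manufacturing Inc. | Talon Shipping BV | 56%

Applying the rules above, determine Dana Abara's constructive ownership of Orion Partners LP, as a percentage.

By sibling attribution (R1), Dana Abara is treated as also owning Leah Abara's interest in Northgate Group plc, giving 60% + 40% = 100%.
By sibling attribution (R1), Dana Abara is treated as owning Leah Abara's 6% interest in Halcyon Manufacturing Inc.
Chain via Oakhollow Holdings Ltd → Larkspur Trust (R3): 63% × 84% × 15% = 7.938% of Orion Partners LP.
Chain via Northgate Group plc → Wildmere Logistics SA (R3): 100% × 24% × 24% = 5.76% of Orion Partners LP.
Direct interest in Orion Partners LP: 15%.
Chain via Halcyon Manufacturing Inc. → Talon Shipping BV (R3): 6% × 56% × 41% = 1.3776% of Orion Partners LP.
Aggregating (R2): 7.938% + 5.76% + 15% + 1.3776% = 30.0756%.

30.0756%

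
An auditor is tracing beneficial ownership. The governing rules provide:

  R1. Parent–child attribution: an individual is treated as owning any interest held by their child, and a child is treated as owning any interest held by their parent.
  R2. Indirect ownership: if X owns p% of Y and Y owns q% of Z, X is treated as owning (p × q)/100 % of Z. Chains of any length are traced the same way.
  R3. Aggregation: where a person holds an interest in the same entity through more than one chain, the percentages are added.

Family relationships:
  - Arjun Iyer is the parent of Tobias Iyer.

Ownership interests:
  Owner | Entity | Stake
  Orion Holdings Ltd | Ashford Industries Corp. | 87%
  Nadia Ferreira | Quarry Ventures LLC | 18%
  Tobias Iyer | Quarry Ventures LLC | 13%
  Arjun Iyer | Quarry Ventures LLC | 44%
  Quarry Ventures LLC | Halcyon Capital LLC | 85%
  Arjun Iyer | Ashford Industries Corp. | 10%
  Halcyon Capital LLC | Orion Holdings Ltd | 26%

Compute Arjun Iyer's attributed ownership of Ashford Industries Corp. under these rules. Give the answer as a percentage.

20.95939%

By parent–child attribution (R1), Arjun Iyer is treated as also owning Tobias Iyer's interest in Quarry Ventures LLC, giving 44% + 13% = 57%.
Chain via Quarry Ventures LLC → Halcyon Capital LLC → Orion Holdings Ltd (R2): 57% × 85% × 26% × 87% = 10.95939% of Ashford Industries Corp.
Direct interest in Ashford Industries Corp: 10%.
Aggregating (R3): 10.95939% + 10% = 20.95939%.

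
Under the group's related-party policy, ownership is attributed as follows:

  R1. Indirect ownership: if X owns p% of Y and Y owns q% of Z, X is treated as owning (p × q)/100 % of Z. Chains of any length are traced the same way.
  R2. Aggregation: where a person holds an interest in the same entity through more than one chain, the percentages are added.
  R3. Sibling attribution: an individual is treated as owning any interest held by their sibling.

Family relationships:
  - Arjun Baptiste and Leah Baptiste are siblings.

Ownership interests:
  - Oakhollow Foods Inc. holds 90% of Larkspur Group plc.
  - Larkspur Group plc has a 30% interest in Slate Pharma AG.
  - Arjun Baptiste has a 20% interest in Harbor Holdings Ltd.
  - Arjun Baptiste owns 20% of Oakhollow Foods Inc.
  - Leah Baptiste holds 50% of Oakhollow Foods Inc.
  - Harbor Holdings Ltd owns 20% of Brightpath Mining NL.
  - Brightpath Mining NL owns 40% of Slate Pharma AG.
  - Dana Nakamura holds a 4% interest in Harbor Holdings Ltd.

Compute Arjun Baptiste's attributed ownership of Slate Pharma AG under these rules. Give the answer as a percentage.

By sibling attribution (R3), Arjun Baptiste is treated as also owning Leah Baptiste's interest in Oakhollow Foods Inc, giving 20% + 50% = 70%.
Chain via Harbor Holdings Ltd → Brightpath Mining NL (R1): 20% × 20% × 40% = 1.6% of Slate Pharma AG.
Chain via Oakhollow Foods Inc. → Larkspur Group plc (R1): 70% × 90% × 30% = 18.9% of Slate Pharma AG.
Aggregating (R2): 1.6% + 18.9% = 20.5%.

20.5%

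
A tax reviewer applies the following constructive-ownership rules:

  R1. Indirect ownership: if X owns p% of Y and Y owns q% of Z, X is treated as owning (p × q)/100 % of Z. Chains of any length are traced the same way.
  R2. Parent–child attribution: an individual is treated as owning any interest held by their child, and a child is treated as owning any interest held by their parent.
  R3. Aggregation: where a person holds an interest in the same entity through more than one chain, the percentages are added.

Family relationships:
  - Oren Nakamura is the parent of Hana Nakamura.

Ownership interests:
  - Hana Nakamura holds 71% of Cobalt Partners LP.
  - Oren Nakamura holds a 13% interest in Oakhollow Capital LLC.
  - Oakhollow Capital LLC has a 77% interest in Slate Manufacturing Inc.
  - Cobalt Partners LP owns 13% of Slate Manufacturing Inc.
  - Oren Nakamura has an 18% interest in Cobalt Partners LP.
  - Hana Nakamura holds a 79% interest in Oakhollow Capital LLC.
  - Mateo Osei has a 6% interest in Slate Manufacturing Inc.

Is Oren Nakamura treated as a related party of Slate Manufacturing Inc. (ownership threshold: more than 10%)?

By parent–child attribution (R2), Oren Nakamura is treated as also owning Hana Nakamura's interest in Cobalt Partners LP, giving 18% + 71% = 89%.
By parent–child attribution (R2), Oren Nakamura is treated as also owning Hana Nakamura's interest in Oakhollow Capital LLC, giving 13% + 79% = 92%.
Chain via Cobalt Partners LP (R1): 89% × 13% = 11.57% of Slate Manufacturing Inc.
Chain via Oakhollow Capital LLC (R1): 92% × 77% = 70.84% of Slate Manufacturing Inc.
Aggregating (R3): 11.57% + 70.84% = 82.41%.
82.41% exceeds the 10% threshold, so Oren is a related party to Slate Manufacturing Inc.

Yes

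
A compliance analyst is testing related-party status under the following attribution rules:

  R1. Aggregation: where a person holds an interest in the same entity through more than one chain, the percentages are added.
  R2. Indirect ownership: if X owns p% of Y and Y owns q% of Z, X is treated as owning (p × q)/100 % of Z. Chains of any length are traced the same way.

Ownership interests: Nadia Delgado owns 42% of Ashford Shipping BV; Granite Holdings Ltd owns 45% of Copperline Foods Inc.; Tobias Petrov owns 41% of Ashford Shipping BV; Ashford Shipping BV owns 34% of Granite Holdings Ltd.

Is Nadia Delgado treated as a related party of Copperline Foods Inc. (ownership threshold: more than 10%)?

Chain via Ashford Shipping BV → Granite Holdings Ltd (R2): 42% × 34% × 45% = 6.426% of Copperline Foods Inc.
6.426% does not exceed the 10% threshold, so Nadia is not a related party to Copperline Foods Inc.

No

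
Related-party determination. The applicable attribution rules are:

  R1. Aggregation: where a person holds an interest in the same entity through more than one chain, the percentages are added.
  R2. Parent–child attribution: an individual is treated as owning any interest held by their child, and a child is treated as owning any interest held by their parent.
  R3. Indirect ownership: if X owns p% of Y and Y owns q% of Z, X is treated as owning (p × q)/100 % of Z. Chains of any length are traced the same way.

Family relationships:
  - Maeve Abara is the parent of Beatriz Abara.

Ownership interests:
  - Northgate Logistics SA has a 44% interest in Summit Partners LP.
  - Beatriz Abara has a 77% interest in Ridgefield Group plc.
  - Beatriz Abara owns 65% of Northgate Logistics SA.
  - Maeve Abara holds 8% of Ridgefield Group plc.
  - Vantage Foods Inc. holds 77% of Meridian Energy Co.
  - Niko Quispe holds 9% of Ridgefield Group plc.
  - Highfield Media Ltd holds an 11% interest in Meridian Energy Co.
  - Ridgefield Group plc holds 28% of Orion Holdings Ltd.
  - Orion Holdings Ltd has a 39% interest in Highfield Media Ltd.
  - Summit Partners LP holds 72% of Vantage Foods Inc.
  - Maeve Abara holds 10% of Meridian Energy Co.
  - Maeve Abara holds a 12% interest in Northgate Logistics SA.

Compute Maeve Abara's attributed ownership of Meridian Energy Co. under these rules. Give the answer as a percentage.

By parent–child attribution (R2), Maeve Abara is treated as also owning Beatriz Abara's interest in Ridgefield Group plc, giving 8% + 77% = 85%.
By parent–child attribution (R2), Maeve Abara is treated as also owning Beatriz Abara's interest in Northgate Logistics SA, giving 12% + 65% = 77%.
Chain via Ridgefield Group plc → Orion Holdings Ltd → Highfield Media Ltd (R3): 85% × 28% × 39% × 11% = 1.02102% of Meridian Energy Co.
Chain via Northgate Logistics SA → Summit Partners LP → Vantage Foods Inc. (R3): 77% × 44% × 72% × 77% = 18.783072% of Meridian Energy Co.
Direct interest in Meridian Energy Co: 10%.
Aggregating (R1): 1.02102% + 18.783072% + 10% = 29.804092%.

29.804092%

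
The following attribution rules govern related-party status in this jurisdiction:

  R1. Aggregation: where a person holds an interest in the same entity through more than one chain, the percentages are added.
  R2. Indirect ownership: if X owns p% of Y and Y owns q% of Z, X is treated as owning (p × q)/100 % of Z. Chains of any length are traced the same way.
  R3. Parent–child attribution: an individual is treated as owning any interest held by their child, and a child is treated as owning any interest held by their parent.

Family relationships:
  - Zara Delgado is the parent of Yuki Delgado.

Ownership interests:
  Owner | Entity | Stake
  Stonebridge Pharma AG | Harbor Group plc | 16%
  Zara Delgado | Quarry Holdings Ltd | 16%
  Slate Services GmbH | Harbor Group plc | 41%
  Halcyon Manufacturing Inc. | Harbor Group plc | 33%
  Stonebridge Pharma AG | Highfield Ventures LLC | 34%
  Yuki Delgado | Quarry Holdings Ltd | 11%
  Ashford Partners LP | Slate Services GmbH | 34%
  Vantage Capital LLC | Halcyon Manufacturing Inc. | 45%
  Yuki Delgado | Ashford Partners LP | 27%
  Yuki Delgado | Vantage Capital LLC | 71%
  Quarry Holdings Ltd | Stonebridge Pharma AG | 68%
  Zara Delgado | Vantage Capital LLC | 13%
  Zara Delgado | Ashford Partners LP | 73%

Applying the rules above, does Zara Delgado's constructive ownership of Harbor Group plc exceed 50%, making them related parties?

By parent–child attribution (R3), Zara Delgado is treated as also owning Yuki Delgado's interest in Ashford Partners LP, giving 73% + 27% = 100%.
By parent–child attribution (R3), Zara Delgado is treated as also owning Yuki Delgado's interest in Vantage Capital LLC, giving 13% + 71% = 84%.
By parent–child attribution (R3), Zara Delgado is treated as also owning Yuki Delgado's interest in Quarry Holdings Ltd, giving 16% + 11% = 27%.
Chain via Ashford Partners LP → Slate Services GmbH (R2): 100% × 34% × 41% = 13.94% of Harbor Group plc.
Chain via Vantage Capital LLC → Halcyon Manufacturing Inc. (R2): 84% × 45% × 33% = 12.474% of Harbor Group plc.
Chain via Quarry Holdings Ltd → Stonebridge Pharma AG (R2): 27% × 68% × 16% = 2.9376% of Harbor Group plc.
Aggregating (R1): 13.94% + 12.474% + 2.9376% = 29.3516%.
29.3516% does not exceed the 50% threshold, so Zara is not a related party to Harbor Group plc.

No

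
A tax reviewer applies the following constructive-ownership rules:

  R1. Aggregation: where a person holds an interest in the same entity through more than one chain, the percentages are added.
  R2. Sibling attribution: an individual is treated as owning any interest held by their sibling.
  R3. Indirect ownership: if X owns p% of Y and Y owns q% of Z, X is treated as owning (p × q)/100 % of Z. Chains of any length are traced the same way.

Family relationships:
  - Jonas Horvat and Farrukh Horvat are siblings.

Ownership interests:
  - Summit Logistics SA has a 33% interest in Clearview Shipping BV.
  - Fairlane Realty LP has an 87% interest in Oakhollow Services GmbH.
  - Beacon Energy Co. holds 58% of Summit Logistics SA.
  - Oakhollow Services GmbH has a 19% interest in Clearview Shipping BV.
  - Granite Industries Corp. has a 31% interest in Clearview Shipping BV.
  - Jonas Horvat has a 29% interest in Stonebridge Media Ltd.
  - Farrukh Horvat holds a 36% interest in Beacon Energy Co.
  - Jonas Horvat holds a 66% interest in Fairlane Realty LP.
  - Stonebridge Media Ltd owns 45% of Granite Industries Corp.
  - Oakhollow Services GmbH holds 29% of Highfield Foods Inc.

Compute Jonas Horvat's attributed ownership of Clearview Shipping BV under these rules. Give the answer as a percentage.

By sibling attribution (R2), Jonas Horvat is treated as owning Farrukh Horvat's 36% interest in Beacon Energy Co.
Chain via Stonebridge Media Ltd → Granite Industries Corp. (R3): 29% × 45% × 31% = 4.0455% of Clearview Shipping BV.
Chain via Fairlane Realty LP → Oakhollow Services GmbH (R3): 66% × 87% × 19% = 10.9098% of Clearview Shipping BV.
Chain via Beacon Energy Co. → Summit Logistics SA (R3): 36% × 58% × 33% = 6.8904% of Clearview Shipping BV.
Aggregating (R1): 4.0455% + 10.9098% + 6.8904% = 21.8457%.

21.8457%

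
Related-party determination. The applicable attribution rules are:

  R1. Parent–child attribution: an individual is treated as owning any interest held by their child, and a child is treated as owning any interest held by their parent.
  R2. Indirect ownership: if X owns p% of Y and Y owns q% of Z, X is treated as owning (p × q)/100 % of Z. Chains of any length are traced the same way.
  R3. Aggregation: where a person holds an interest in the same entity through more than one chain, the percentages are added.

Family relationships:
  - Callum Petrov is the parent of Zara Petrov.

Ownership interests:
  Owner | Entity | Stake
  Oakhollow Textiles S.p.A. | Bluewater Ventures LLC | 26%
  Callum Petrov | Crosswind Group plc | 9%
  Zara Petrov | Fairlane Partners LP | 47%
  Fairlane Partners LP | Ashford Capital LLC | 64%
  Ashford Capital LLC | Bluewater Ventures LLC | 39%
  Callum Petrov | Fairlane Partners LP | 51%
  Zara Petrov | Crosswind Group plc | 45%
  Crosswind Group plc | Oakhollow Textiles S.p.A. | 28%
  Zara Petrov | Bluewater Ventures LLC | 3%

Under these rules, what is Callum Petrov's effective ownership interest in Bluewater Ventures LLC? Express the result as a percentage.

By parent–child attribution (R1), Callum Petrov is treated as also owning Zara Petrov's interest in Crosswind Group plc, giving 9% + 45% = 54%.
By parent–child attribution (R1), Callum Petrov is treated as also owning Zara Petrov's interest in Fairlane Partners LP, giving 51% + 47% = 98%.
By parent–child attribution (R1), Callum Petrov is treated as owning Zara Petrov's 3% interest in Bluewater Ventures LLC.
Chain via Crosswind Group plc → Oakhollow Textiles S.p.A. (R2): 54% × 28% × 26% = 3.9312% of Bluewater Ventures LLC.
Chain via Fairlane Partners LP → Ashford Capital LLC (R2): 98% × 64% × 39% = 24.4608% of Bluewater Ventures LLC.
Direct interest in Bluewater Ventures LLC: 3%.
Aggregating (R3): 3.9312% + 24.4608% + 3% = 31.392%.

31.392%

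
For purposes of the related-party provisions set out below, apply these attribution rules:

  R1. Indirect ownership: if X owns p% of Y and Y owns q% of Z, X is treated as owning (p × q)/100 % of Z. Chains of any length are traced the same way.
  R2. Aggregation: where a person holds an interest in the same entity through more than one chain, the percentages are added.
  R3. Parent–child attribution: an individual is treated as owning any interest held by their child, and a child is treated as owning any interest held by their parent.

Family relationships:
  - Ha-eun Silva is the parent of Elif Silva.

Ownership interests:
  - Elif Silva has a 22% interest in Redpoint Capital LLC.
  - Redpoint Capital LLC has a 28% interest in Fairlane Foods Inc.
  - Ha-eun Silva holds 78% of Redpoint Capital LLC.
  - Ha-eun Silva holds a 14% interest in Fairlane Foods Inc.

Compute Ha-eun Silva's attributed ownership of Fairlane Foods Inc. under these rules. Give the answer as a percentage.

By parent–child attribution (R3), Ha-eun Silva is treated as also owning Elif Silva's interest in Redpoint Capital LLC, giving 78% + 22% = 100%.
Chain via Redpoint Capital LLC (R1): 100% × 28% = 28% of Fairlane Foods Inc.
Direct interest in Fairlane Foods Inc: 14%.
Aggregating (R2): 28% + 14% = 42%.

42%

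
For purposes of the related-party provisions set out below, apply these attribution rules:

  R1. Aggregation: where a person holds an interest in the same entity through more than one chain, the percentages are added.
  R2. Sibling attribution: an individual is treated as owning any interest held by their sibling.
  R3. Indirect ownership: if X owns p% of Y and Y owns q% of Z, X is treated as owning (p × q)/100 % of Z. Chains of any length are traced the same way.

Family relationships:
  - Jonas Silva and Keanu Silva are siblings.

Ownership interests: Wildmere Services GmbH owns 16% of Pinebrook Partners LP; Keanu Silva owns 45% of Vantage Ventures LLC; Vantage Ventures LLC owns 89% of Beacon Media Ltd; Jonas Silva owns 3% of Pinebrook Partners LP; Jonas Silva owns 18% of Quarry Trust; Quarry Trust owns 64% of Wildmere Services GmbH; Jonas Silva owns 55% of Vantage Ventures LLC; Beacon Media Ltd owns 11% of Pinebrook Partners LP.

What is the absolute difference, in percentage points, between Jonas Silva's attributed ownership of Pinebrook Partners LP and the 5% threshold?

By sibling attribution (R2), Jonas Silva is treated as also owning Keanu Silva's interest in Vantage Ventures LLC, giving 55% + 45% = 100%.
Chain via Quarry Trust → Wildmere Services GmbH (R3): 18% × 64% × 16% = 1.8432% of Pinebrook Partners LP.
Chain via Vantage Ventures LLC → Beacon Media Ltd (R3): 100% × 89% × 11% = 9.79% of Pinebrook Partners LP.
Direct interest in Pinebrook Partners LP: 3%.
Aggregating (R1): 1.8432% + 9.79% + 3% = 14.6332%.
14.6332% exceeds the 5% threshold by 9.6332 percentage points.

9.6332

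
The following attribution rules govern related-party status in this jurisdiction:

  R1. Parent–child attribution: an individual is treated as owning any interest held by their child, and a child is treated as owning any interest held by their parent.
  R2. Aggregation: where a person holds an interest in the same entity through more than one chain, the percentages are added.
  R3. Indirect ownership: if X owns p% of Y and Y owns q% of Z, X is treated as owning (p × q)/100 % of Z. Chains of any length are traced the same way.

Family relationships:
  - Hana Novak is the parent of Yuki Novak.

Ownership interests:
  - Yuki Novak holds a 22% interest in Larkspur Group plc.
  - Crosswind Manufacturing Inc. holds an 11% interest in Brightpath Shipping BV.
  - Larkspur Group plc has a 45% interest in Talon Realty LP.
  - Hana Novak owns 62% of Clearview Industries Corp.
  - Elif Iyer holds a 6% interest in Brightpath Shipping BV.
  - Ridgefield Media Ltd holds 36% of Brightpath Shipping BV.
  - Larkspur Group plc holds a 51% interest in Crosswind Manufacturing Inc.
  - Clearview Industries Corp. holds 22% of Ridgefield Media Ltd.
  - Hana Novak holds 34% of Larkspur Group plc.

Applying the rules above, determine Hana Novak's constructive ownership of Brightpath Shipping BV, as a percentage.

By parent–child attribution (R1), Hana Novak is treated as also owning Yuki Novak's interest in Larkspur Group plc, giving 34% + 22% = 56%.
Chain via Clearview Industries Corp. → Ridgefield Media Ltd (R3): 62% × 22% × 36% = 4.9104% of Brightpath Shipping BV.
Chain via Larkspur Group plc → Crosswind Manufacturing Inc. (R3): 56% × 51% × 11% = 3.1416% of Brightpath Shipping BV.
Aggregating (R2): 4.9104% + 3.1416% = 8.052%.

8.052%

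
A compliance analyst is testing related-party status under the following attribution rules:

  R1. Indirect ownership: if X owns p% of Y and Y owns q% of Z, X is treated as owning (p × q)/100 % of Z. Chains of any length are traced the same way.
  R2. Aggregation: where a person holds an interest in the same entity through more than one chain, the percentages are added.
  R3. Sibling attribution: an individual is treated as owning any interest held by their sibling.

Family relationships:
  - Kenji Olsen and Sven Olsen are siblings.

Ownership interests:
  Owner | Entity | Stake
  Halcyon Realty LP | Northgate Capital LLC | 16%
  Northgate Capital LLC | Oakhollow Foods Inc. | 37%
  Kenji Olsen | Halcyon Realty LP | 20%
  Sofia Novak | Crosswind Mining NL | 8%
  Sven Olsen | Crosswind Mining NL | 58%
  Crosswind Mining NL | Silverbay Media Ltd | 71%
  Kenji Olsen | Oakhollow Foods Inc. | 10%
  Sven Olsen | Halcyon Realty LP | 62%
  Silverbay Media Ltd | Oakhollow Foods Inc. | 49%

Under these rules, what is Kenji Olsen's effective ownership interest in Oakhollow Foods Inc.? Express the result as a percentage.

35.0326%

By sibling attribution (R3), Kenji Olsen is treated as also owning Sven Olsen's interest in Halcyon Realty LP, giving 20% + 62% = 82%.
By sibling attribution (R3), Kenji Olsen is treated as owning Sven Olsen's 58% interest in Crosswind Mining NL.
Chain via Halcyon Realty LP → Northgate Capital LLC (R1): 82% × 16% × 37% = 4.8544% of Oakhollow Foods Inc.
Direct interest in Oakhollow Foods Inc: 10%.
Chain via Crosswind Mining NL → Silverbay Media Ltd (R1): 58% × 71% × 49% = 20.1782% of Oakhollow Foods Inc.
Aggregating (R2): 4.8544% + 10% + 20.1782% = 35.0326%.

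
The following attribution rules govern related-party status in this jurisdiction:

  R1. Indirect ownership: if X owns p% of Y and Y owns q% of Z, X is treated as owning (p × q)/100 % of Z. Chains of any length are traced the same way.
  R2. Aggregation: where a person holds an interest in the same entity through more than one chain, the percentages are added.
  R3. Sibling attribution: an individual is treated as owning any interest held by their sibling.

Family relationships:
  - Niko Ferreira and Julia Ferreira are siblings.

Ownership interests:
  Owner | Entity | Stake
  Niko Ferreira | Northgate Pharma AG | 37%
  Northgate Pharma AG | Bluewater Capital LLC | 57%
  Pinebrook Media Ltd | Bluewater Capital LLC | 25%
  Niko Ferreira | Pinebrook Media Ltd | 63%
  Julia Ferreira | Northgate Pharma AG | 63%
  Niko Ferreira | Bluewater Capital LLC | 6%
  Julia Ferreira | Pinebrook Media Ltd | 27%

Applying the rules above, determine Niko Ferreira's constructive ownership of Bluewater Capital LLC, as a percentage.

By sibling attribution (R3), Niko Ferreira is treated as also owning Julia Ferreira's interest in Pinebrook Media Ltd, giving 63% + 27% = 90%.
By sibling attribution (R3), Niko Ferreira is treated as also owning Julia Ferreira's interest in Northgate Pharma AG, giving 37% + 63% = 100%.
Chain via Pinebrook Media Ltd (R1): 90% × 25% = 22.5% of Bluewater Capital LLC.
Chain via Northgate Pharma AG (R1): 100% × 57% = 57% of Bluewater Capital LLC.
Direct interest in Bluewater Capital LLC: 6%.
Aggregating (R2): 22.5% + 57% + 6% = 85.5%.

85.5%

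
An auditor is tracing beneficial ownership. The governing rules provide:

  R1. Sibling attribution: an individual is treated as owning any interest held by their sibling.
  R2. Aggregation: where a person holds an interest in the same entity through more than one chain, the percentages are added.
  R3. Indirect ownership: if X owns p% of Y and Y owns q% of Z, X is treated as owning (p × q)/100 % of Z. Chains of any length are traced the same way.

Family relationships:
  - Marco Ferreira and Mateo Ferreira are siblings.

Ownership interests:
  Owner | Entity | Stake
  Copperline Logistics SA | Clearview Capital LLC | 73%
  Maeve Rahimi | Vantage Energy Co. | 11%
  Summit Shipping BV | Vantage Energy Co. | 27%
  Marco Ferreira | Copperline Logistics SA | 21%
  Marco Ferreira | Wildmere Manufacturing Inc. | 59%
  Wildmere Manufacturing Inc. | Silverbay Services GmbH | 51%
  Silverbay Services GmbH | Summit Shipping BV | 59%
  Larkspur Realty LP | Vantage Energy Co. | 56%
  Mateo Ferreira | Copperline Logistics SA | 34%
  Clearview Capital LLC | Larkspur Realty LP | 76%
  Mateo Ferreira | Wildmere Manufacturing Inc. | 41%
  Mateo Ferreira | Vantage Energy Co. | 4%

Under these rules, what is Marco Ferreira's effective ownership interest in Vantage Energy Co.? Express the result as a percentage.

By sibling attribution (R1), Marco Ferreira is treated as also owning Mateo Ferreira's interest in Copperline Logistics SA, giving 21% + 34% = 55%.
By sibling attribution (R1), Marco Ferreira is treated as also owning Mateo Ferreira's interest in Wildmere Manufacturing Inc, giving 59% + 41% = 100%.
By sibling attribution (R1), Marco Ferreira is treated as owning Mateo Ferreira's 4% interest in Vantage Energy Co.
Chain via Copperline Logistics SA → Clearview Capital LLC → Larkspur Realty LP (R3): 55% × 73% × 76% × 56% = 17.08784% of Vantage Energy Co.
Chain via Wildmere Manufacturing Inc. → Silverbay Services GmbH → Summit Shipping BV (R3): 100% × 51% × 59% × 27% = 8.1243% of Vantage Energy Co.
Direct interest in Vantage Energy Co: 4%.
Aggregating (R2): 17.08784% + 8.1243% + 4% = 29.21214%.

29.21214%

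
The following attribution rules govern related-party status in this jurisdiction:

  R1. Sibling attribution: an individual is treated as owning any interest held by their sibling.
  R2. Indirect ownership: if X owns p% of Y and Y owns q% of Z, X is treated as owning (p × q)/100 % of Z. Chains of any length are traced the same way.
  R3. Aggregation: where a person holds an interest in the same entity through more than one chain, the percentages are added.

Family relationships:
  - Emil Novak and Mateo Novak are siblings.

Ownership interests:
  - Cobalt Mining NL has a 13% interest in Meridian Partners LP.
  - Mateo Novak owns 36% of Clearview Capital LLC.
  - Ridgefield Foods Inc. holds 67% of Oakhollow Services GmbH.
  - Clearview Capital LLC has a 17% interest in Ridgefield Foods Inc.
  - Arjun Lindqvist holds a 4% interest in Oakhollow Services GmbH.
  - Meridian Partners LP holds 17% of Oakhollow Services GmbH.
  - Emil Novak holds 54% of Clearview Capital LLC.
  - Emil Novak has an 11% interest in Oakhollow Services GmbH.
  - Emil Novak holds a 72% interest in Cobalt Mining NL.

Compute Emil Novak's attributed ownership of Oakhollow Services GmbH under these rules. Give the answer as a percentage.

By sibling attribution (R1), Emil Novak is treated as also owning Mateo Novak's interest in Clearview Capital LLC, giving 54% + 36% = 90%.
Chain via Cobalt Mining NL → Meridian Partners LP (R2): 72% × 13% × 17% = 1.5912% of Oakhollow Services GmbH.
Chain via Clearview Capital LLC → Ridgefield Foods Inc. (R2): 90% × 17% × 67% = 10.251% of Oakhollow Services GmbH.
Direct interest in Oakhollow Services GmbH: 11%.
Aggregating (R3): 1.5912% + 10.251% + 11% = 22.8422%.

22.8422%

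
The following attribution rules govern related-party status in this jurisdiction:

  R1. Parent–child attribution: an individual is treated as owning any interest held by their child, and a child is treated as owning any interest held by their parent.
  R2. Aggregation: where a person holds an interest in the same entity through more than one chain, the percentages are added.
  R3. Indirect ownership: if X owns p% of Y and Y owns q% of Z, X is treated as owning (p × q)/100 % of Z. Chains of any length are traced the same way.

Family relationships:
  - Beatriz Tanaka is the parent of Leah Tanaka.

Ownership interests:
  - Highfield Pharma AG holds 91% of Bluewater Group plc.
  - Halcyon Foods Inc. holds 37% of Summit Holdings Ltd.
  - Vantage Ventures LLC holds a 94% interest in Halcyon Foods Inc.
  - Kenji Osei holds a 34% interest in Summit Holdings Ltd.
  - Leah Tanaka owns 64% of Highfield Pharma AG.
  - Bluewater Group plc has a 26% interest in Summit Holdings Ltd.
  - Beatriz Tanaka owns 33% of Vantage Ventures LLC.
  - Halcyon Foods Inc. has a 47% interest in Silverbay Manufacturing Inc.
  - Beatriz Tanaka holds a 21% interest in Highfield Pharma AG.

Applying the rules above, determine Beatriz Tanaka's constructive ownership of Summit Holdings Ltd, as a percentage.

31.5884%

By parent–child attribution (R1), Beatriz Tanaka is treated as also owning Leah Tanaka's interest in Highfield Pharma AG, giving 21% + 64% = 85%.
Chain via Vantage Ventures LLC → Halcyon Foods Inc. (R3): 33% × 94% × 37% = 11.4774% of Summit Holdings Ltd.
Chain via Highfield Pharma AG → Bluewater Group plc (R3): 85% × 91% × 26% = 20.111% of Summit Holdings Ltd.
Aggregating (R2): 11.4774% + 20.111% = 31.5884%.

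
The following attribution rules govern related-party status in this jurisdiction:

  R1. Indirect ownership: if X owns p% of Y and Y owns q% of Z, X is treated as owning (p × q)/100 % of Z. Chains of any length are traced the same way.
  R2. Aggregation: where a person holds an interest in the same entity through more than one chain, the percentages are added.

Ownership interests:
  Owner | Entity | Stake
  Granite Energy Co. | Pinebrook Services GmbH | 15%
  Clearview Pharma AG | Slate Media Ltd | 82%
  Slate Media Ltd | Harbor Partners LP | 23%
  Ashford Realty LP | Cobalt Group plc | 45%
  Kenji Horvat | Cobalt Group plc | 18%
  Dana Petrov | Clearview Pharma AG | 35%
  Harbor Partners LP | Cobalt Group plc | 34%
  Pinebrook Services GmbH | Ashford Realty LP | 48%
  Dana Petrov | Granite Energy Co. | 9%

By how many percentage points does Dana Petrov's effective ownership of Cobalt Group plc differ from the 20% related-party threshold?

17.46406

Chain via Clearview Pharma AG → Slate Media Ltd → Harbor Partners LP (R1): 35% × 82% × 23% × 34% = 2.24434% of Cobalt Group plc.
Chain via Granite Energy Co. → Pinebrook Services GmbH → Ashford Realty LP (R1): 9% × 15% × 48% × 45% = 0.2916% of Cobalt Group plc.
Aggregating (R2): 2.24434% + 0.2916% = 2.53594%.
2.53594% falls short of the 20% threshold by 17.46406 percentage points.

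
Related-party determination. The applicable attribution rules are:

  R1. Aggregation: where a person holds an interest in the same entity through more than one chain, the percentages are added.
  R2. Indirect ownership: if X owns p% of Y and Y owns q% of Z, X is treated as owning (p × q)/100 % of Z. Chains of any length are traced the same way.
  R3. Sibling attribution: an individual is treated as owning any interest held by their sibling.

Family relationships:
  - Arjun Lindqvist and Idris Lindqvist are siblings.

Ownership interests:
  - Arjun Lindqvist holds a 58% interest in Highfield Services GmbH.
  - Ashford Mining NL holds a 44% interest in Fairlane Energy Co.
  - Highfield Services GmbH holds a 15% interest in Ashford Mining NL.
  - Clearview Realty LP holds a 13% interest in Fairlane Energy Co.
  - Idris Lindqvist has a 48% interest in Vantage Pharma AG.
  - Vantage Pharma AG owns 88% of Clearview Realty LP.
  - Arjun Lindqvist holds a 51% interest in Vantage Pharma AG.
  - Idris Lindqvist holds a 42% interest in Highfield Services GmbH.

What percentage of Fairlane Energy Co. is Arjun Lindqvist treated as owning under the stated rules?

17.9256%

By sibling attribution (R3), Arjun Lindqvist is treated as also owning Idris Lindqvist's interest in Vantage Pharma AG, giving 51% + 48% = 99%.
By sibling attribution (R3), Arjun Lindqvist is treated as also owning Idris Lindqvist's interest in Highfield Services GmbH, giving 58% + 42% = 100%.
Chain via Vantage Pharma AG → Clearview Realty LP (R2): 99% × 88% × 13% = 11.3256% of Fairlane Energy Co.
Chain via Highfield Services GmbH → Ashford Mining NL (R2): 100% × 15% × 44% = 6.6% of Fairlane Energy Co.
Aggregating (R1): 11.3256% + 6.6% = 17.9256%.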